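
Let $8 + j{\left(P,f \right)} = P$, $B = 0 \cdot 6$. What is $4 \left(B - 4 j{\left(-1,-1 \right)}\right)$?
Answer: $144$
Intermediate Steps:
$B = 0$
$j{\left(P,f \right)} = -8 + P$
$4 \left(B - 4 j{\left(-1,-1 \right)}\right) = 4 \left(0 - 4 \left(-8 - 1\right)\right) = 4 \left(0 - -36\right) = 4 \left(0 + 36\right) = 4 \cdot 36 = 144$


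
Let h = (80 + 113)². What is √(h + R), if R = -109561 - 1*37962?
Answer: I*√110274 ≈ 332.08*I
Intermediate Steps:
R = -147523 (R = -109561 - 37962 = -147523)
h = 37249 (h = 193² = 37249)
√(h + R) = √(37249 - 147523) = √(-110274) = I*√110274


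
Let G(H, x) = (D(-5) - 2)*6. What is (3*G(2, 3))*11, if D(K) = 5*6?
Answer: 5544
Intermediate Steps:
D(K) = 30
G(H, x) = 168 (G(H, x) = (30 - 2)*6 = 28*6 = 168)
(3*G(2, 3))*11 = (3*168)*11 = 504*11 = 5544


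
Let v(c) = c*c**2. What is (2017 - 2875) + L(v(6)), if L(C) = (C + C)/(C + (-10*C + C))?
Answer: -3433/4 ≈ -858.25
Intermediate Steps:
v(c) = c**3
L(C) = -1/4 (L(C) = (2*C)/(C - 9*C) = (2*C)/((-8*C)) = (2*C)*(-1/(8*C)) = -1/4)
(2017 - 2875) + L(v(6)) = (2017 - 2875) - 1/4 = -858 - 1/4 = -3433/4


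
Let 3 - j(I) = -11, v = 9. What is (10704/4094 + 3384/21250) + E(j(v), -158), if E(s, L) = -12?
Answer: -200663976/21749375 ≈ -9.2262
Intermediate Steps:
j(I) = 14 (j(I) = 3 - 1*(-11) = 3 + 11 = 14)
(10704/4094 + 3384/21250) + E(j(v), -158) = (10704/4094 + 3384/21250) - 12 = (10704*(1/4094) + 3384*(1/21250)) - 12 = (5352/2047 + 1692/10625) - 12 = 60328524/21749375 - 12 = -200663976/21749375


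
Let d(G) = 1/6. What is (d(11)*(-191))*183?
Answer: -11651/2 ≈ -5825.5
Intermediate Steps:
d(G) = ⅙ (d(G) = 1*(⅙) = ⅙)
(d(11)*(-191))*183 = ((⅙)*(-191))*183 = -191/6*183 = -11651/2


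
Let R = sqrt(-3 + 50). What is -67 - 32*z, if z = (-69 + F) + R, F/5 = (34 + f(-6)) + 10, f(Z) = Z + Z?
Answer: -2979 - 32*sqrt(47) ≈ -3198.4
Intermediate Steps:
R = sqrt(47) ≈ 6.8557
f(Z) = 2*Z
F = 160 (F = 5*((34 + 2*(-6)) + 10) = 5*((34 - 12) + 10) = 5*(22 + 10) = 5*32 = 160)
z = 91 + sqrt(47) (z = (-69 + 160) + sqrt(47) = 91 + sqrt(47) ≈ 97.856)
-67 - 32*z = -67 - 32*(91 + sqrt(47)) = -67 + (-2912 - 32*sqrt(47)) = -2979 - 32*sqrt(47)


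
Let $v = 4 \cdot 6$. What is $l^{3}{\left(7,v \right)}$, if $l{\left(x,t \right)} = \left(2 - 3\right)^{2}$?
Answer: $1$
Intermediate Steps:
$v = 24$
$l{\left(x,t \right)} = 1$ ($l{\left(x,t \right)} = \left(-1\right)^{2} = 1$)
$l^{3}{\left(7,v \right)} = 1^{3} = 1$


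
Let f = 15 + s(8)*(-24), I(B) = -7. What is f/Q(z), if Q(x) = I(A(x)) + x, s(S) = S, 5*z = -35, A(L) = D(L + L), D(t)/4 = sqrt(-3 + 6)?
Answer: 177/14 ≈ 12.643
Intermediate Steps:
D(t) = 4*sqrt(3) (D(t) = 4*sqrt(-3 + 6) = 4*sqrt(3))
A(L) = 4*sqrt(3)
z = -7 (z = (1/5)*(-35) = -7)
Q(x) = -7 + x
f = -177 (f = 15 + 8*(-24) = 15 - 192 = -177)
f/Q(z) = -177/(-7 - 7) = -177/(-14) = -177*(-1/14) = 177/14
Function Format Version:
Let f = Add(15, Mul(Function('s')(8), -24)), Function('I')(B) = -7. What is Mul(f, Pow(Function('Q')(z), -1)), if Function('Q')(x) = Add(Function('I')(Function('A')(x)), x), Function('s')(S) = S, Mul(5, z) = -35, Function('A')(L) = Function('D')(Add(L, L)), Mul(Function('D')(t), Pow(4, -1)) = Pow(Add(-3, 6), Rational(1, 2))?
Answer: Rational(177, 14) ≈ 12.643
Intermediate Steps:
Function('D')(t) = Mul(4, Pow(3, Rational(1, 2))) (Function('D')(t) = Mul(4, Pow(Add(-3, 6), Rational(1, 2))) = Mul(4, Pow(3, Rational(1, 2))))
Function('A')(L) = Mul(4, Pow(3, Rational(1, 2)))
z = -7 (z = Mul(Rational(1, 5), -35) = -7)
Function('Q')(x) = Add(-7, x)
f = -177 (f = Add(15, Mul(8, -24)) = Add(15, -192) = -177)
Mul(f, Pow(Function('Q')(z), -1)) = Mul(-177, Pow(Add(-7, -7), -1)) = Mul(-177, Pow(-14, -1)) = Mul(-177, Rational(-1, 14)) = Rational(177, 14)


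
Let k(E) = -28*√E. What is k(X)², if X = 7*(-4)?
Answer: -21952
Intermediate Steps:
X = -28
k(X)² = (-56*I*√7)² = -21952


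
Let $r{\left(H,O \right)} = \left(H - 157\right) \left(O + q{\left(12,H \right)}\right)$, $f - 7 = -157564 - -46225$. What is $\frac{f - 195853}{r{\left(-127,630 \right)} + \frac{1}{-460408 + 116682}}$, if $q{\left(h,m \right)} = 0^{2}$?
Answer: $\frac{105587471310}{61499455921} \approx 1.7169$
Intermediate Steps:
$f = -111332$ ($f = 7 - 111339 = -111332$)
$q{\left(h,m \right)} = 0$
$r{\left(H,O \right)} = O \left(-157 + H\right)$ ($r{\left(H,O \right)} = \left(H - 157\right) \left(O + 0\right) = \left(-157 + H\right) O = O \left(-157 + H\right)$)
$\frac{f - 195853}{r{\left(-127,630 \right)} + \frac{1}{-460408 + 116682}} = \frac{-111332 - 195853}{630 \left(-157 - 127\right) + \frac{1}{-460408 + 116682}} = - \frac{307185}{630 \left(-284\right) + \frac{1}{-343726}} = - \frac{307185}{-178920 - \frac{1}{343726}} = - \frac{307185}{- \frac{61499455921}{343726}} = \left(-307185\right) \left(- \frac{343726}{61499455921}\right) = \frac{105587471310}{61499455921}$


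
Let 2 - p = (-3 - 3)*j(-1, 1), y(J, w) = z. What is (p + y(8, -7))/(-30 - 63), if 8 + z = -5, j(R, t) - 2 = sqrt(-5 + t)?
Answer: -1/93 - 4*I/31 ≈ -0.010753 - 0.12903*I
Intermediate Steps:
j(R, t) = 2 + sqrt(-5 + t)
z = -13 (z = -8 - 5 = -13)
y(J, w) = -13
p = 14 + 12*I (p = 2 - (-3 - 3)*(2 + sqrt(-5 + 1)) = 2 - (-6)*(2 + sqrt(-4)) = 2 - (-6)*(2 + 2*I) = 2 - (-12 - 12*I) = 2 + (12 + 12*I) = 14 + 12*I ≈ 14.0 + 12.0*I)
(p + y(8, -7))/(-30 - 63) = ((14 + 12*I) - 13)/(-30 - 63) = (1 + 12*I)/(-93) = -(1 + 12*I)/93 = -1/93 - 4*I/31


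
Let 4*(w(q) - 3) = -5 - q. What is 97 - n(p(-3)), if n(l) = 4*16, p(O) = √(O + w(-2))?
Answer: 33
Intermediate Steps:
w(q) = 7/4 - q/4 (w(q) = 3 + (-5 - q)/4 = 3 + (-5/4 - q/4) = 7/4 - q/4)
p(O) = √(9/4 + O) (p(O) = √(O + (7/4 - ¼*(-2))) = √(O + (7/4 + ½)) = √(O + 9/4) = √(9/4 + O))
n(l) = 64
97 - n(p(-3)) = 97 - 1*64 = 97 - 64 = 33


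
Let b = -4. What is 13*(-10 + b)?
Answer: -182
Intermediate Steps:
13*(-10 + b) = 13*(-10 - 4) = 13*(-14) = -182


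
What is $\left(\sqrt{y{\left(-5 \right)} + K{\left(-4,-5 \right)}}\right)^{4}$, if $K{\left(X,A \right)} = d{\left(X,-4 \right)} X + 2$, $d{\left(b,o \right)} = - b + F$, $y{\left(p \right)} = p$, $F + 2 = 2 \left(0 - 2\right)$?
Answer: $25$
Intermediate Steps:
$F = -6$ ($F = -2 + 2 \left(0 - 2\right) = -2 + 2 \left(-2\right) = -2 - 4 = -6$)
$d{\left(b,o \right)} = -6 - b$ ($d{\left(b,o \right)} = - b - 6 = -6 - b$)
$K{\left(X,A \right)} = 2 + X \left(-6 - X\right)$ ($K{\left(X,A \right)} = \left(-6 - X\right) X + 2 = X \left(-6 - X\right) + 2 = 2 + X \left(-6 - X\right)$)
$\left(\sqrt{y{\left(-5 \right)} + K{\left(-4,-5 \right)}}\right)^{4} = \left(\sqrt{-5 - \left(-2 - 4 \left(6 - 4\right)\right)}\right)^{4} = \left(\sqrt{-5 - \left(-2 - 8\right)}\right)^{4} = \left(\sqrt{-5 + \left(2 + 8\right)}\right)^{4} = \left(\sqrt{-5 + 10}\right)^{4} = \left(\sqrt{5}\right)^{4} = 25$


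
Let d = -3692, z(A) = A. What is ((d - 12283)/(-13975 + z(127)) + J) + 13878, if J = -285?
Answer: 62750613/4616 ≈ 13594.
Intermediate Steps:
((d - 12283)/(-13975 + z(127)) + J) + 13878 = ((-3692 - 12283)/(-13975 + 127) - 285) + 13878 = (-15975/(-13848) - 285) + 13878 = (-15975*(-1/13848) - 285) + 13878 = (5325/4616 - 285) + 13878 = -1310235/4616 + 13878 = 62750613/4616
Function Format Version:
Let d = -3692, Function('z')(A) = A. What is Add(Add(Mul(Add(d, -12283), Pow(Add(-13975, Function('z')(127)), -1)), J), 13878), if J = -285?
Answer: Rational(62750613, 4616) ≈ 13594.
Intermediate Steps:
Add(Add(Mul(Add(d, -12283), Pow(Add(-13975, Function('z')(127)), -1)), J), 13878) = Add(Add(Mul(Add(-3692, -12283), Pow(Add(-13975, 127), -1)), -285), 13878) = Add(Add(Mul(-15975, Pow(-13848, -1)), -285), 13878) = Add(Add(Mul(-15975, Rational(-1, 13848)), -285), 13878) = Add(Add(Rational(5325, 4616), -285), 13878) = Add(Rational(-1310235, 4616), 13878) = Rational(62750613, 4616)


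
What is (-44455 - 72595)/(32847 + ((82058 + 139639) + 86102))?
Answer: -58525/170323 ≈ -0.34361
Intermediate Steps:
(-44455 - 72595)/(32847 + ((82058 + 139639) + 86102)) = -117050/(32847 + (221697 + 86102)) = -117050/(32847 + 307799) = -117050/340646 = -117050*1/340646 = -58525/170323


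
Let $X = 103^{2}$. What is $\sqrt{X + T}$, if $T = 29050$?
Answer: $\sqrt{39659} \approx 199.15$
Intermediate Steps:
$X = 10609$
$\sqrt{X + T} = \sqrt{10609 + 29050} = \sqrt{39659}$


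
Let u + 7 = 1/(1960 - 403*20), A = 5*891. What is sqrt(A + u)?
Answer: sqrt(1655100739)/610 ≈ 66.693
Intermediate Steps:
A = 4455
u = -42701/6100 (u = -7 + 1/(1960 - 403*20) = -7 + 1/(1960 - 8060) = -7 + 1/(-6100) = -7 - 1/6100 = -42701/6100 ≈ -7.0002)
sqrt(A + u) = sqrt(4455 - 42701/6100) = sqrt(27132799/6100) = sqrt(1655100739)/610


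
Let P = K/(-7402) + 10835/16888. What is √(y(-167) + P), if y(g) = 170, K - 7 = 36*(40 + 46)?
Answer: √166246017079887186/31251244 ≈ 13.047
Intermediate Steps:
K = 3103 (K = 7 + 36*(40 + 46) = 7 + 36*86 = 7 + 3096 = 3103)
P = 13898603/62502488 (P = 3103/(-7402) + 10835/16888 = 3103*(-1/7402) + 10835*(1/16888) = -3103/7402 + 10835/16888 = 13898603/62502488 ≈ 0.22237)
√(y(-167) + P) = √(170 + 13898603/62502488) = √(10639321563/62502488) = √166246017079887186/31251244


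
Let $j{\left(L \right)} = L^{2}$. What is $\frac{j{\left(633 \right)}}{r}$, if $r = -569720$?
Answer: $- \frac{400689}{569720} \approx -0.70331$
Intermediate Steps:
$\frac{j{\left(633 \right)}}{r} = \frac{633^{2}}{-569720} = 400689 \left(- \frac{1}{569720}\right) = - \frac{400689}{569720}$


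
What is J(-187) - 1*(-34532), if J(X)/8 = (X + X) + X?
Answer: 30044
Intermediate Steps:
J(X) = 24*X (J(X) = 8*((X + X) + X) = 8*(2*X + X) = 8*(3*X) = 24*X)
J(-187) - 1*(-34532) = 24*(-187) - 1*(-34532) = -4488 + 34532 = 30044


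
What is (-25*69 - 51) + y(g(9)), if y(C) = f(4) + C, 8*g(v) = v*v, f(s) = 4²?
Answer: -13999/8 ≈ -1749.9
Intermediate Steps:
f(s) = 16
g(v) = v²/8 (g(v) = (v*v)/8 = v²/8)
y(C) = 16 + C
(-25*69 - 51) + y(g(9)) = (-25*69 - 51) + (16 + (⅛)*9²) = (-1725 - 51) + (16 + (⅛)*81) = -1776 + (16 + 81/8) = -1776 + 209/8 = -13999/8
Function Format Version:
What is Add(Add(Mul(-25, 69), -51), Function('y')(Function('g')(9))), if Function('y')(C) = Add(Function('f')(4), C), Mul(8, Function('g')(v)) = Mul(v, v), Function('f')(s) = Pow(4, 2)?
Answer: Rational(-13999, 8) ≈ -1749.9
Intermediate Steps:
Function('f')(s) = 16
Function('g')(v) = Mul(Rational(1, 8), Pow(v, 2)) (Function('g')(v) = Mul(Rational(1, 8), Mul(v, v)) = Mul(Rational(1, 8), Pow(v, 2)))
Function('y')(C) = Add(16, C)
Add(Add(Mul(-25, 69), -51), Function('y')(Function('g')(9))) = Add(Add(Mul(-25, 69), -51), Add(16, Mul(Rational(1, 8), Pow(9, 2)))) = Add(Add(-1725, -51), Add(16, Mul(Rational(1, 8), 81))) = Add(-1776, Add(16, Rational(81, 8))) = Add(-1776, Rational(209, 8)) = Rational(-13999, 8)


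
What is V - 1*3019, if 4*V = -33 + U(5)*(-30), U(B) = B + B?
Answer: -12409/4 ≈ -3102.3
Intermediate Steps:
U(B) = 2*B
V = -333/4 (V = (-33 + (2*5)*(-30))/4 = (-33 + 10*(-30))/4 = (-33 - 300)/4 = (1/4)*(-333) = -333/4 ≈ -83.250)
V - 1*3019 = -333/4 - 1*3019 = -333/4 - 3019 = -12409/4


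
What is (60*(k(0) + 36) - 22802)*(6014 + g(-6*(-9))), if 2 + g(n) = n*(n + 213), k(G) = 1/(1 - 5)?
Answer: -422022510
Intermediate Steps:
k(G) = -¼ (k(G) = 1/(-4) = -¼)
g(n) = -2 + n*(213 + n) (g(n) = -2 + n*(n + 213) = -2 + n*(213 + n))
(60*(k(0) + 36) - 22802)*(6014 + g(-6*(-9))) = (60*(-¼ + 36) - 22802)*(6014 + (-2 + (-6*(-9))² + 213*(-6*(-9)))) = (60*(143/4) - 22802)*(6014 + (-2 + 54² + 213*54)) = (2145 - 22802)*(6014 + (-2 + 2916 + 11502)) = -20657*(6014 + 14416) = -20657*20430 = -422022510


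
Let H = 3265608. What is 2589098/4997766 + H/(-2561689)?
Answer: -4844140382603/6401361093387 ≈ -0.75674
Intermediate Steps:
2589098/4997766 + H/(-2561689) = 2589098/4997766 + 3265608/(-2561689) = 2589098*(1/4997766) + 3265608*(-1/2561689) = 1294549/2498883 - 3265608/2561689 = -4844140382603/6401361093387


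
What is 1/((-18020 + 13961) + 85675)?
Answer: 1/81616 ≈ 1.2252e-5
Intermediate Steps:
1/((-18020 + 13961) + 85675) = 1/(-4059 + 85675) = 1/81616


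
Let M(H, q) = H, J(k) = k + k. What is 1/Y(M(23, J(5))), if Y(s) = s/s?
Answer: 1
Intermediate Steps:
J(k) = 2*k
Y(s) = 1
1/Y(M(23, J(5))) = 1/1 = 1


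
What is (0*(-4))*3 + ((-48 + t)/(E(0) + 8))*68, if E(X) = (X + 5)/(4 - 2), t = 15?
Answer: -1496/7 ≈ -213.71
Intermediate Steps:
E(X) = 5/2 + X/2 (E(X) = (5 + X)/2 = (5 + X)*(½) = 5/2 + X/2)
(0*(-4))*3 + ((-48 + t)/(E(0) + 8))*68 = (0*(-4))*3 + ((-48 + 15)/((5/2 + (½)*0) + 8))*68 = 0*3 - 33/((5/2 + 0) + 8)*68 = 0 - 33/(5/2 + 8)*68 = 0 - 33/21/2*68 = 0 - 33*2/21*68 = 0 - 22/7*68 = 0 - 1496/7 = -1496/7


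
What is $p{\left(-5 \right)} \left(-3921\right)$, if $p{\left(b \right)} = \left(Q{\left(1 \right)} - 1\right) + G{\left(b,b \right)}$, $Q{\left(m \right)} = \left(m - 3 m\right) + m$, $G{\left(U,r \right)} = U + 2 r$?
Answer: $66657$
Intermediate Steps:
$Q{\left(m \right)} = - m$ ($Q{\left(m \right)} = - 2 m + m = - m$)
$p{\left(b \right)} = -2 + 3 b$ ($p{\left(b \right)} = \left(\left(-1\right) 1 - 1\right) + \left(b + 2 b\right) = \left(-1 - 1\right) + 3 b = -2 + 3 b$)
$p{\left(-5 \right)} \left(-3921\right) = \left(-2 + 3 \left(-5\right)\right) \left(-3921\right) = \left(-2 - 15\right) \left(-3921\right) = \left(-17\right) \left(-3921\right) = 66657$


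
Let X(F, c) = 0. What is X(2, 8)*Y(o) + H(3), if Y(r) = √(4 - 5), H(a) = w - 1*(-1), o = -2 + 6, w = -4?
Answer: -3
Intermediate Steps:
o = 4
H(a) = -3 (H(a) = -4 - 1*(-1) = -4 + 1 = -3)
Y(r) = I (Y(r) = √(-1) = I)
X(2, 8)*Y(o) + H(3) = 0*I - 3 = 0 - 3 = -3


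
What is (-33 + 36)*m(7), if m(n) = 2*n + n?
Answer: 63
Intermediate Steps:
m(n) = 3*n
(-33 + 36)*m(7) = (-33 + 36)*(3*7) = 3*21 = 63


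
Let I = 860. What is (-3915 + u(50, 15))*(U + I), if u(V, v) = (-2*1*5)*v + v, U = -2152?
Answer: 5232600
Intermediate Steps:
u(V, v) = -9*v (u(V, v) = (-2*5)*v + v = -10*v + v = -9*v)
(-3915 + u(50, 15))*(U + I) = (-3915 - 9*15)*(-2152 + 860) = (-3915 - 135)*(-1292) = -4050*(-1292) = 5232600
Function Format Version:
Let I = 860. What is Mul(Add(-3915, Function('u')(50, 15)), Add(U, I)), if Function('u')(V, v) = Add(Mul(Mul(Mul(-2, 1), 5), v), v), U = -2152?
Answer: 5232600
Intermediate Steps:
Function('u')(V, v) = Mul(-9, v) (Function('u')(V, v) = Add(Mul(Mul(-2, 5), v), v) = Add(Mul(-10, v), v) = Mul(-9, v))
Mul(Add(-3915, Function('u')(50, 15)), Add(U, I)) = Mul(Add(-3915, Mul(-9, 15)), Add(-2152, 860)) = Mul(Add(-3915, -135), -1292) = Mul(-4050, -1292) = 5232600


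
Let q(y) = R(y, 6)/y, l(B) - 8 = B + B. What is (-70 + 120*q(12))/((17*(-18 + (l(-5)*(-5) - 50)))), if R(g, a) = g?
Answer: -25/493 ≈ -0.050710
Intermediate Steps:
l(B) = 8 + 2*B (l(B) = 8 + (B + B) = 8 + 2*B)
q(y) = 1 (q(y) = y/y = 1)
(-70 + 120*q(12))/((17*(-18 + (l(-5)*(-5) - 50)))) = (-70 + 120*1)/((17*(-18 + ((8 + 2*(-5))*(-5) - 50)))) = (-70 + 120)/((17*(-18 + ((8 - 10)*(-5) - 50)))) = 50/((17*(-18 + (-2*(-5) - 50)))) = 50/((17*(-18 + (10 - 50)))) = 50/((17*(-18 - 40))) = 50/((17*(-58))) = 50/(-986) = 50*(-1/986) = -25/493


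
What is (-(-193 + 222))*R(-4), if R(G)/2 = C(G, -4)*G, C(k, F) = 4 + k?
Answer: 0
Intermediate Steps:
R(G) = 2*G*(4 + G) (R(G) = 2*((4 + G)*G) = 2*(G*(4 + G)) = 2*G*(4 + G))
(-(-193 + 222))*R(-4) = (-(-193 + 222))*(2*(-4)*(4 - 4)) = (-1*29)*(2*(-4)*0) = -29*0 = 0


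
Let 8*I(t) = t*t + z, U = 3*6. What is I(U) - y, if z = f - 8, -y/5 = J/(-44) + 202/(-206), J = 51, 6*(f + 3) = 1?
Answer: 1547087/54384 ≈ 28.447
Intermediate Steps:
f = -17/6 (f = -3 + (⅙)*1 = -3 + ⅙ = -17/6 ≈ -2.8333)
y = 48485/4532 (y = -5*(51/(-44) + 202/(-206)) = -5*(51*(-1/44) + 202*(-1/206)) = -5*(-51/44 - 101/103) = -5*(-9697/4532) = 48485/4532 ≈ 10.698)
z = -65/6 (z = -17/6 - 8 = -65/6 ≈ -10.833)
U = 18
I(t) = -65/48 + t²/8 (I(t) = (t*t - 65/6)/8 = (t² - 65/6)/8 = (-65/6 + t²)/8 = -65/48 + t²/8)
I(U) - y = (-65/48 + (⅛)*18²) - 1*48485/4532 = (-65/48 + (⅛)*324) - 48485/4532 = (-65/48 + 81/2) - 48485/4532 = 1879/48 - 48485/4532 = 1547087/54384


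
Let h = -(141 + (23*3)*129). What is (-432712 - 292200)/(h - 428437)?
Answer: 724912/437479 ≈ 1.6570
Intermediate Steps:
h = -9042 (h = -(141 + 69*129) = -(141 + 8901) = -1*9042 = -9042)
(-432712 - 292200)/(h - 428437) = (-432712 - 292200)/(-9042 - 428437) = -724912/(-437479) = -724912*(-1/437479) = 724912/437479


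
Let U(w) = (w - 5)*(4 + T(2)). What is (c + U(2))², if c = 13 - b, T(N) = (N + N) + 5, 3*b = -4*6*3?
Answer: 4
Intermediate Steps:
b = -24 (b = (-4*6*3)/3 = (-24*3)/3 = (⅓)*(-72) = -24)
T(N) = 5 + 2*N (T(N) = 2*N + 5 = 5 + 2*N)
U(w) = -65 + 13*w (U(w) = (w - 5)*(4 + (5 + 2*2)) = (-5 + w)*(4 + (5 + 4)) = (-5 + w)*(4 + 9) = (-5 + w)*13 = -65 + 13*w)
c = 37 (c = 13 - 1*(-24) = 13 + 24 = 37)
(c + U(2))² = (37 + (-65 + 13*2))² = (37 + (-65 + 26))² = (37 - 39)² = (-2)² = 4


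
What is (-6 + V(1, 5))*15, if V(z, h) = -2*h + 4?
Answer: -180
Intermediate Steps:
V(z, h) = 4 - 2*h
(-6 + V(1, 5))*15 = (-6 + (4 - 2*5))*15 = (-6 + (4 - 10))*15 = (-6 - 6)*15 = -12*15 = -180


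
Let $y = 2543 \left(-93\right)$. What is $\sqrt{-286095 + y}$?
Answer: $3 i \sqrt{58066} \approx 722.91 i$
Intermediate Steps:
$y = -236499$
$\sqrt{-286095 + y} = \sqrt{-286095 - 236499} = \sqrt{-522594} = 3 i \sqrt{58066}$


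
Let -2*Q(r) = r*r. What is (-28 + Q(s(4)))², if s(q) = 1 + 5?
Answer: 2116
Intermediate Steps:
s(q) = 6
Q(r) = -r²/2 (Q(r) = -r*r/2 = -r²/2)
(-28 + Q(s(4)))² = (-28 - ½*6²)² = (-28 - ½*36)² = (-28 - 18)² = (-46)² = 2116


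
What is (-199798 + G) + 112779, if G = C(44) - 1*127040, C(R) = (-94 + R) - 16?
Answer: -214125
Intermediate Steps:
C(R) = -110 + R
G = -127106 (G = (-110 + 44) - 1*127040 = -66 - 127040 = -127106)
(-199798 + G) + 112779 = (-199798 - 127106) + 112779 = -326904 + 112779 = -214125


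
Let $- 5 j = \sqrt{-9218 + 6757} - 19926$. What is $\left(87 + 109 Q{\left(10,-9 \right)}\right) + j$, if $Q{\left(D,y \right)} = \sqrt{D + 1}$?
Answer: $\frac{20361}{5} + 109 \sqrt{11} - \frac{i \sqrt{2461}}{5} \approx 4433.7 - 9.9217 i$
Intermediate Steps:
$Q{\left(D,y \right)} = \sqrt{1 + D}$
$j = \frac{19926}{5} - \frac{i \sqrt{2461}}{5}$ ($j = - \frac{\sqrt{-9218 + 6757} - 19926}{5} = - \frac{\sqrt{-2461} - 19926}{5} = - \frac{i \sqrt{2461} - 19926}{5} = - \frac{-19926 + i \sqrt{2461}}{5} = \frac{19926}{5} - \frac{i \sqrt{2461}}{5} \approx 3985.2 - 9.9217 i$)
$\left(87 + 109 Q{\left(10,-9 \right)}\right) + j = \left(87 + 109 \sqrt{1 + 10}\right) + \left(\frac{19926}{5} - \frac{i \sqrt{2461}}{5}\right) = \left(87 + 109 \sqrt{11}\right) + \left(\frac{19926}{5} - \frac{i \sqrt{2461}}{5}\right) = \frac{20361}{5} + 109 \sqrt{11} - \frac{i \sqrt{2461}}{5}$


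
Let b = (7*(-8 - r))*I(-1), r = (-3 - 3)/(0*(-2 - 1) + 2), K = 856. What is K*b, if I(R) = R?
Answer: 29960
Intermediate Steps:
r = -3 (r = -6/(0*(-3) + 2) = -6/(0 + 2) = -6/2 = -6*½ = -3)
b = 35 (b = (7*(-8 - 1*(-3)))*(-1) = (7*(-8 + 3))*(-1) = (7*(-5))*(-1) = -35*(-1) = 35)
K*b = 856*35 = 29960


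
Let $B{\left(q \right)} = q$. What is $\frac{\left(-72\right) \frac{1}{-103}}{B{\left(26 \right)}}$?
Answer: $\frac{36}{1339} \approx 0.026886$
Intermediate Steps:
$\frac{\left(-72\right) \frac{1}{-103}}{B{\left(26 \right)}} = \frac{\left(-72\right) \frac{1}{-103}}{26} = \left(-72\right) \left(- \frac{1}{103}\right) \frac{1}{26} = \frac{72}{103} \cdot \frac{1}{26} = \frac{36}{1339}$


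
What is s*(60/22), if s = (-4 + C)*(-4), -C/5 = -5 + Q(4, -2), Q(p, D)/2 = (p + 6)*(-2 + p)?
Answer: 21480/11 ≈ 1952.7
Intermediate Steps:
Q(p, D) = 2*(-2 + p)*(6 + p) (Q(p, D) = 2*((p + 6)*(-2 + p)) = 2*((6 + p)*(-2 + p)) = 2*((-2 + p)*(6 + p)) = 2*(-2 + p)*(6 + p))
C = -175 (C = -5*(-5 + (-24 + 2*4² + 8*4)) = -5*(-5 + (-24 + 2*16 + 32)) = -5*(-5 + (-24 + 32 + 32)) = -5*(-5 + 40) = -5*35 = -175)
s = 716 (s = (-4 - 175)*(-4) = -179*(-4) = 716)
s*(60/22) = 716*(60/22) = 716*(60*(1/22)) = 716*(30/11) = 21480/11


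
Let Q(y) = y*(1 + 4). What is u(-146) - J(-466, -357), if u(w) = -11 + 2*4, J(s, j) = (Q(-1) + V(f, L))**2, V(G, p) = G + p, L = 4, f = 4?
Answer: -12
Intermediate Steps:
Q(y) = 5*y (Q(y) = y*5 = 5*y)
J(s, j) = 9 (J(s, j) = (5*(-1) + (4 + 4))**2 = (-5 + 8)**2 = 3**2 = 9)
u(w) = -3 (u(w) = -11 + 8 = -3)
u(-146) - J(-466, -357) = -3 - 1*9 = -3 - 9 = -12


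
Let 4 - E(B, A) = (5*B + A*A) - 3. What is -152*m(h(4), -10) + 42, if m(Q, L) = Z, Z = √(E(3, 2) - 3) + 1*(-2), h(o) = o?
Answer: 346 - 152*I*√15 ≈ 346.0 - 588.69*I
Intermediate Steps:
E(B, A) = 7 - A² - 5*B (E(B, A) = 4 - ((5*B + A*A) - 3) = 4 - ((5*B + A²) - 3) = 4 - ((A² + 5*B) - 3) = 4 - (-3 + A² + 5*B) = 4 + (3 - A² - 5*B) = 7 - A² - 5*B)
Z = -2 + I*√15 (Z = √((7 - 1*2² - 5*3) - 3) + 1*(-2) = √((7 - 1*4 - 15) - 3) - 2 = √((7 - 4 - 15) - 3) - 2 = √(-12 - 3) - 2 = √(-15) - 2 = I*√15 - 2 = -2 + I*√15 ≈ -2.0 + 3.873*I)
m(Q, L) = -2 + I*√15
-152*m(h(4), -10) + 42 = -152*(-2 + I*√15) + 42 = (304 - 152*I*√15) + 42 = 346 - 152*I*√15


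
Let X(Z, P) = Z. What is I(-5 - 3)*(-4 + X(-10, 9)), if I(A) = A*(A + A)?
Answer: -1792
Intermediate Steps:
I(A) = 2*A² (I(A) = A*(2*A) = 2*A²)
I(-5 - 3)*(-4 + X(-10, 9)) = (2*(-5 - 3)²)*(-4 - 10) = (2*(-8)²)*(-14) = (2*64)*(-14) = 128*(-14) = -1792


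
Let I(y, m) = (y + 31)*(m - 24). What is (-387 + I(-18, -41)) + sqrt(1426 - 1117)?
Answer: -1232 + sqrt(309) ≈ -1214.4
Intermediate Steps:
I(y, m) = (-24 + m)*(31 + y) (I(y, m) = (31 + y)*(-24 + m) = (-24 + m)*(31 + y))
(-387 + I(-18, -41)) + sqrt(1426 - 1117) = (-387 + (-744 - 24*(-18) + 31*(-41) - 41*(-18))) + sqrt(1426 - 1117) = (-387 + (-744 + 432 - 1271 + 738)) + sqrt(309) = (-387 - 845) + sqrt(309) = -1232 + sqrt(309)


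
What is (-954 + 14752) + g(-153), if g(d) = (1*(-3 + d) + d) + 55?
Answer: 13544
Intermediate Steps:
g(d) = 52 + 2*d (g(d) = ((-3 + d) + d) + 55 = (-3 + 2*d) + 55 = 52 + 2*d)
(-954 + 14752) + g(-153) = (-954 + 14752) + (52 + 2*(-153)) = 13798 + (52 - 306) = 13798 - 254 = 13544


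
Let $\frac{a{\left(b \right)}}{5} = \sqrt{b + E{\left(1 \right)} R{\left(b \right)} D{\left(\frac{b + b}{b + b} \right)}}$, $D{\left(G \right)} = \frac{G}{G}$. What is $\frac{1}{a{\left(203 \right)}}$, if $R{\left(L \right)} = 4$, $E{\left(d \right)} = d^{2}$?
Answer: $\frac{\sqrt{23}}{345} \approx 0.013901$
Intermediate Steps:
$D{\left(G \right)} = 1$
$a{\left(b \right)} = 5 \sqrt{4 + b}$ ($a{\left(b \right)} = 5 \sqrt{b + 1^{2} \cdot 4 \cdot 1} = 5 \sqrt{b + 1 \cdot 4 \cdot 1} = 5 \sqrt{b + 4 \cdot 1} = 5 \sqrt{b + 4} = 5 \sqrt{4 + b}$)
$\frac{1}{a{\left(203 \right)}} = \frac{1}{5 \sqrt{4 + 203}} = \frac{1}{5 \sqrt{207}} = \frac{1}{5 \cdot 3 \sqrt{23}} = \frac{1}{15 \sqrt{23}} = \frac{\sqrt{23}}{345}$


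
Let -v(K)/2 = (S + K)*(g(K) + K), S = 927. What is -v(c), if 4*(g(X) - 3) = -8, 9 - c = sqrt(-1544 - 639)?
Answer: 14354 - 1892*I*sqrt(2183) ≈ 14354.0 - 88399.0*I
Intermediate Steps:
c = 9 - I*sqrt(2183) (c = 9 - sqrt(-1544 - 639) = 9 - sqrt(-2183) = 9 - I*sqrt(2183) ≈ 9.0 - 46.723*I)
g(X) = 1 (g(X) = 3 + (1/4)*(-8) = 3 - 2 = 1)
v(K) = -2*(1 + K)*(927 + K) (v(K) = -2*(927 + K)*(1 + K) = -2*(1 + K)*(927 + K))
-v(c) = -(-1854 - 1856*(9 - I*sqrt(2183)) - 2*(9 - I*sqrt(2183))**2) = -(-1854 + (-16704 + 1856*I*sqrt(2183)) - 2*(9 - I*sqrt(2183))**2) = -(-18558 - 2*(9 - I*sqrt(2183))**2 + 1856*I*sqrt(2183)) = 18558 + 2*(9 - I*sqrt(2183))**2 - 1856*I*sqrt(2183)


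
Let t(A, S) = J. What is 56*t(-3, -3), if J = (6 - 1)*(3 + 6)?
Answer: 2520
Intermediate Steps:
J = 45 (J = 5*9 = 45)
t(A, S) = 45
56*t(-3, -3) = 56*45 = 2520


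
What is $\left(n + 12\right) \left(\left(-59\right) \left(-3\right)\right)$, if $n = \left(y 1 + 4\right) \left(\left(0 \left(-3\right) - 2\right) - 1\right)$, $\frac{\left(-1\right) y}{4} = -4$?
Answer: $-8496$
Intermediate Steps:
$y = 16$ ($y = \left(-4\right) \left(-4\right) = 16$)
$n = -60$ ($n = \left(16 \cdot 1 + 4\right) \left(\left(0 \left(-3\right) - 2\right) - 1\right) = \left(16 + 4\right) \left(\left(0 - 2\right) - 1\right) = 20 \left(-2 - 1\right) = 20 \left(-3\right) = -60$)
$\left(n + 12\right) \left(\left(-59\right) \left(-3\right)\right) = \left(-60 + 12\right) \left(\left(-59\right) \left(-3\right)\right) = \left(-48\right) 177 = -8496$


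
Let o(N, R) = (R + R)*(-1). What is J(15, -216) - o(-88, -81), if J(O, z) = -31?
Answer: -193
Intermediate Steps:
o(N, R) = -2*R (o(N, R) = (2*R)*(-1) = -2*R)
J(15, -216) - o(-88, -81) = -31 - (-2)*(-81) = -31 - 1*162 = -31 - 162 = -193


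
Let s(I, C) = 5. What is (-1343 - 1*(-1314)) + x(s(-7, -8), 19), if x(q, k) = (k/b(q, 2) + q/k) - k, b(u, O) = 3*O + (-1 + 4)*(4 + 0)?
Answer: -15965/342 ≈ -46.681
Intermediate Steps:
b(u, O) = 12 + 3*O (b(u, O) = 3*O + 3*4 = 3*O + 12 = 12 + 3*O)
x(q, k) = -17*k/18 + q/k (x(q, k) = (k/(12 + 3*2) + q/k) - k = (k/(12 + 6) + q/k) - k = (k/18 + q/k) - k = -17*k/18 + q/k)
(-1343 - 1*(-1314)) + x(s(-7, -8), 19) = (-1343 - 1*(-1314)) + (-17/18*19 + 5/19) = (-1343 + 1314) + (-323/18 + 5*(1/19)) = -29 + (-323/18 + 5/19) = -29 - 6047/342 = -15965/342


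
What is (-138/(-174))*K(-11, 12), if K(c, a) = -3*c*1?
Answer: 759/29 ≈ 26.172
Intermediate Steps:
K(c, a) = -3*c (K(c, a) = -3*c*1 = -3*c)
(-138/(-174))*K(-11, 12) = (-138/(-174))*(-3*(-11)) = -138*(-1/174)*33 = (23/29)*33 = 759/29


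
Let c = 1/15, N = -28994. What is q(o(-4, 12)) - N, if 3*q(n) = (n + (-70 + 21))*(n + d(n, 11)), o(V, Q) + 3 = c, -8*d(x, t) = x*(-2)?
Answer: 3922759/135 ≈ 29057.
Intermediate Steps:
d(x, t) = x/4 (d(x, t) = -x*(-2)/8 = -(-1)*x/4 = x/4)
c = 1/15 ≈ 0.066667
o(V, Q) = -44/15 (o(V, Q) = -3 + 1/15 = -44/15)
q(n) = 5*n*(-49 + n)/12 (q(n) = ((n + (-70 + 21))*(n + n/4))/3 = ((n - 49)*(5*n/4))/3 = ((-49 + n)*(5*n/4))/3 = (5*n*(-49 + n)/4)/3 = 5*n*(-49 + n)/12)
q(o(-4, 12)) - N = (5/12)*(-44/15)*(-49 - 44/15) - 1*(-28994) = (5/12)*(-44/15)*(-779/15) + 28994 = 8569/135 + 28994 = 3922759/135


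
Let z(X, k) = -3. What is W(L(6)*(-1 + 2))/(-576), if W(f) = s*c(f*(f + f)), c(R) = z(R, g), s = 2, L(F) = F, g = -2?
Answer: 1/96 ≈ 0.010417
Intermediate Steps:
c(R) = -3
W(f) = -6 (W(f) = 2*(-3) = -6)
W(L(6)*(-1 + 2))/(-576) = -6/(-576) = -6*(-1/576) = 1/96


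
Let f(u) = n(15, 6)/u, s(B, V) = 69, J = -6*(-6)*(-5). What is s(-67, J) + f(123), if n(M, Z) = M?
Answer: 2834/41 ≈ 69.122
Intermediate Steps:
J = -180 (J = 36*(-5) = -180)
f(u) = 15/u
s(-67, J) + f(123) = 69 + 15/123 = 69 + 15*(1/123) = 69 + 5/41 = 2834/41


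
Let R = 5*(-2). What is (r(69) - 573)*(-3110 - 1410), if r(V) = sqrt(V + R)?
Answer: 2589960 - 4520*sqrt(59) ≈ 2.5552e+6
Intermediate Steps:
R = -10
r(V) = sqrt(-10 + V) (r(V) = sqrt(V - 10) = sqrt(-10 + V))
(r(69) - 573)*(-3110 - 1410) = (sqrt(-10 + 69) - 573)*(-3110 - 1410) = (sqrt(59) - 573)*(-4520) = (-573 + sqrt(59))*(-4520) = 2589960 - 4520*sqrt(59)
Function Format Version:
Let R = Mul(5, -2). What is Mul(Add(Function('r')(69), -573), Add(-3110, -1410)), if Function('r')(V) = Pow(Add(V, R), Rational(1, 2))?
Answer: Add(2589960, Mul(-4520, Pow(59, Rational(1, 2)))) ≈ 2.5552e+6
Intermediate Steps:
R = -10
Function('r')(V) = Pow(Add(-10, V), Rational(1, 2)) (Function('r')(V) = Pow(Add(V, -10), Rational(1, 2)) = Pow(Add(-10, V), Rational(1, 2)))
Mul(Add(Function('r')(69), -573), Add(-3110, -1410)) = Mul(Add(Pow(Add(-10, 69), Rational(1, 2)), -573), Add(-3110, -1410)) = Mul(Add(Pow(59, Rational(1, 2)), -573), -4520) = Mul(Add(-573, Pow(59, Rational(1, 2))), -4520) = Add(2589960, Mul(-4520, Pow(59, Rational(1, 2))))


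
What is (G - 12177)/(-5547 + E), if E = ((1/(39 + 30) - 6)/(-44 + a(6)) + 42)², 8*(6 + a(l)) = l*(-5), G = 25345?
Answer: -2897976898800/830490789791 ≈ -3.4895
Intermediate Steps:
a(l) = -6 - 5*l/8 (a(l) = -6 + (l*(-5))/8 = -6 + (-5*l)/8 = -6 - 5*l/8)
E = 390277577284/220077225 (E = ((1/(39 + 30) - 6)/(-44 + (-6 - 5/8*6)) + 42)² = ((1/69 - 6)/(-44 + (-6 - 15/4)) + 42)² = ((1/69 - 6)/(-44 - 39/4) + 42)² = (-413/(69*(-215/4)) + 42)² = (-413/69*(-4/215) + 42)² = (1652/14835 + 42)² = (624722/14835)² = 390277577284/220077225 ≈ 1773.4)
(G - 12177)/(-5547 + E) = (25345 - 12177)/(-5547 + 390277577284/220077225) = 13168/(-830490789791/220077225) = 13168*(-220077225/830490789791) = -2897976898800/830490789791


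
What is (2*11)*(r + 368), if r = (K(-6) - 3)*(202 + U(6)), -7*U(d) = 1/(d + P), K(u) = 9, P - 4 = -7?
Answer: 243276/7 ≈ 34754.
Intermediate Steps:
P = -3 (P = 4 - 7 = -3)
U(d) = -1/(7*(-3 + d)) (U(d) = -1/(7*(d - 3)) = -1/(7*(-3 + d)))
r = 8482/7 (r = (9 - 3)*(202 - 1/(-21 + 7*6)) = 6*(202 - 1/(-21 + 42)) = 6*(202 - 1/21) = 6*(4241/21) = 8482/7 ≈ 1211.7)
(2*11)*(r + 368) = (2*11)*(8482/7 + 368) = 22*(11058/7) = 243276/7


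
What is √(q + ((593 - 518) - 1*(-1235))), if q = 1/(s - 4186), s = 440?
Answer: 3*√2042510246/3746 ≈ 36.194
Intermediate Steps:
q = -1/3746 (q = 1/(440 - 4186) = 1/(-3746) = -1/3746 ≈ -0.00026695)
√(q + ((593 - 518) - 1*(-1235))) = √(-1/3746 + ((593 - 518) - 1*(-1235))) = √(-1/3746 + (75 + 1235)) = √(-1/3746 + 1310) = √(4907259/3746) = 3*√2042510246/3746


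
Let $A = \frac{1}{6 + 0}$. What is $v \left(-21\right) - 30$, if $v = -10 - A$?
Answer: $\frac{367}{2} \approx 183.5$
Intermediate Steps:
$A = \frac{1}{6} \approx 0.16667$
$v = - \frac{61}{6}$ ($v = -10 - \frac{1}{6} = - \frac{61}{6} \approx -10.167$)
$v \left(-21\right) - 30 = \left(- \frac{61}{6}\right) \left(-21\right) - 30 = \frac{427}{2} - 30 = \frac{367}{2}$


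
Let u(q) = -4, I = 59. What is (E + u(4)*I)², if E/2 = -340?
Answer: 839056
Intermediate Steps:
E = -680 (E = 2*(-340) = -680)
(E + u(4)*I)² = (-680 - 4*59)² = (-680 - 236)² = (-916)² = 839056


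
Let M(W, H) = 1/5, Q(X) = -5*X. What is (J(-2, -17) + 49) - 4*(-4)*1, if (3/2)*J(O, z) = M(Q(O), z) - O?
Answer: 997/15 ≈ 66.467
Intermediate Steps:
M(W, H) = ⅕
J(O, z) = 2/15 - 2*O/3 (J(O, z) = 2*(⅕ - O)/3 = 2/15 - 2*O/3)
(J(-2, -17) + 49) - 4*(-4)*1 = ((2/15 - ⅔*(-2)) + 49) - 4*(-4)*1 = ((2/15 + 4/3) + 49) + 16*1 = (22/15 + 49) + 16 = 757/15 + 16 = 997/15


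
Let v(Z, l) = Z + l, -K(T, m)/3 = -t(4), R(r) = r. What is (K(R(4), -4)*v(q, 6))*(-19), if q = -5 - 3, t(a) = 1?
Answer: 114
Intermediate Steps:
q = -8
K(T, m) = 3 (K(T, m) = -(-3) = -3*(-1) = 3)
(K(R(4), -4)*v(q, 6))*(-19) = (3*(-8 + 6))*(-19) = (3*(-2))*(-19) = -6*(-19) = 114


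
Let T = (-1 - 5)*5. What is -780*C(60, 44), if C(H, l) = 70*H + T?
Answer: -3252600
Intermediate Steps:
T = -30 (T = -6*5 = -30)
C(H, l) = -30 + 70*H (C(H, l) = 70*H - 30 = -30 + 70*H)
-780*C(60, 44) = -780*(-30 + 70*60) = -780*(-30 + 4200) = -780*4170 = -3252600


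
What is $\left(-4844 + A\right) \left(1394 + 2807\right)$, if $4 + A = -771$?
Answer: $-23605419$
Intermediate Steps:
$A = -775$ ($A = -4 - 771 = -775$)
$\left(-4844 + A\right) \left(1394 + 2807\right) = \left(-4844 - 775\right) \left(1394 + 2807\right) = \left(-5619\right) 4201 = -23605419$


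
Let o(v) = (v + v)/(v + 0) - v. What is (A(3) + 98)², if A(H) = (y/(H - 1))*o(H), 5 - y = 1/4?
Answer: 585225/64 ≈ 9144.1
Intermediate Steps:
y = 19/4 (y = 5 - 1/4 = 5 - 1*¼ = 5 - ¼ = 19/4 ≈ 4.7500)
o(v) = 2 - v (o(v) = (2*v)/v - v = 2 - v)
A(H) = 19*(2 - H)/(4*(-1 + H)) (A(H) = (19/(4*(H - 1)))*(2 - H) = (19/(4*(-1 + H)))*(2 - H) = 19*(2 - H)/(4*(-1 + H)))
(A(3) + 98)² = (19*(2 - 1*3)/(4*(-1 + 3)) + 98)² = ((19/4)*(2 - 3)/2 + 98)² = ((19/4)*(½)*(-1) + 98)² = (-19/8 + 98)² = (765/8)² = 585225/64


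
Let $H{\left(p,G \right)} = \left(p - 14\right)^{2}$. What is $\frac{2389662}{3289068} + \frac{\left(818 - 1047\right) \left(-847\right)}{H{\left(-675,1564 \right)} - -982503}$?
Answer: $\frac{114450842077}{133136356312} \approx 0.85965$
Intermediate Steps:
$H{\left(p,G \right)} = \left(-14 + p\right)^{2}$
$\frac{2389662}{3289068} + \frac{\left(818 - 1047\right) \left(-847\right)}{H{\left(-675,1564 \right)} - -982503} = \frac{2389662}{3289068} + \frac{\left(818 - 1047\right) \left(-847\right)}{\left(-14 - 675\right)^{2} - -982503} = 2389662 \cdot \frac{1}{3289068} + \frac{\left(-229\right) \left(-847\right)}{\left(-689\right)^{2} + 982503} = \frac{132759}{182726} + \frac{193963}{474721 + 982503} = \frac{132759}{182726} + \frac{193963}{1457224} = \frac{114450842077}{133136356312}$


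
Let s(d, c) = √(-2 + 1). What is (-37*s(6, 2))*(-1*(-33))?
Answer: -1221*I ≈ -1221.0*I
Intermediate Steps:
s(d, c) = I (s(d, c) = √(-1) = I)
(-37*s(6, 2))*(-1*(-33)) = (-37*I)*(-1*(-33)) = -37*I*33 = -1221*I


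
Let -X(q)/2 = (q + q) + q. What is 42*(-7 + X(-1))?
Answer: -42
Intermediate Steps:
X(q) = -6*q (X(q) = -2*((q + q) + q) = -2*(2*q + q) = -6*q)
42*(-7 + X(-1)) = 42*(-7 - 6*(-1)) = 42*(-7 + 6) = 42*(-1) = -42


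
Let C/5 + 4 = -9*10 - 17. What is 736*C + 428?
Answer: -408052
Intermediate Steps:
C = -555 (C = -20 + 5*(-9*10 - 17) = -20 + 5*(-90 - 17) = -20 + 5*(-107) = -20 - 535 = -555)
736*C + 428 = 736*(-555) + 428 = -408480 + 428 = -408052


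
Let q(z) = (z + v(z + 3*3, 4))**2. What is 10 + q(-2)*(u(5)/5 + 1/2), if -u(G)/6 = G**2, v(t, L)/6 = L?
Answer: -14268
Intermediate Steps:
v(t, L) = 6*L
u(G) = -6*G**2
q(z) = (24 + z)**2 (q(z) = (z + 6*4)**2 = (z + 24)**2 = (24 + z)**2)
10 + q(-2)*(u(5)/5 + 1/2) = 10 + (24 - 2)**2*(-6*5**2/5 + 1/2) = 10 + 22**2*(-6*25*(1/5) + 1*(1/2)) = 10 + 484*(-150*1/5 + 1/2) = 10 + 484*(-30 + 1/2) = 10 + 484*(-59/2) = 10 - 14278 = -14268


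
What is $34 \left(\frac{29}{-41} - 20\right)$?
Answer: $- \frac{28866}{41} \approx -704.05$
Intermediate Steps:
$34 \left(\frac{29}{-41} - 20\right) = 34 \left(29 \left(- \frac{1}{41}\right) - 20\right) = 34 \left(- \frac{29}{41} - 20\right) = 34 \left(- \frac{849}{41}\right) = - \frac{28866}{41}$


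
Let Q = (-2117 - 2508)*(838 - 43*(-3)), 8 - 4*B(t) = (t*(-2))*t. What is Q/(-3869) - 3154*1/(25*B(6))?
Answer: 1111992337/967250 ≈ 1149.6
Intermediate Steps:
B(t) = 2 + t²/2 (B(t) = 2 - t*(-2)*t/4 = 2 - (-2*t)*t/4 = 2 - (-1)*t²/2 = 2 + t²/2)
Q = -4472375 (Q = -4625*(838 + 129) = -4625*967 = -4472375)
Q/(-3869) - 3154*1/(25*B(6)) = -4472375/(-3869) - 3154*1/(25*(2 + (½)*6²)) = -4472375*(-1/3869) - 3154*1/(25*(2 + (½)*36)) = 4472375/3869 - 3154*1/(25*(2 + 18)) = 4472375/3869 - 3154/(-5*20*(-5)) = 4472375/3869 - 3154/((-100*(-5))) = 4472375/3869 - 3154/500 = 4472375/3869 - 3154*1/500 = 4472375/3869 - 1577/250 = 1111992337/967250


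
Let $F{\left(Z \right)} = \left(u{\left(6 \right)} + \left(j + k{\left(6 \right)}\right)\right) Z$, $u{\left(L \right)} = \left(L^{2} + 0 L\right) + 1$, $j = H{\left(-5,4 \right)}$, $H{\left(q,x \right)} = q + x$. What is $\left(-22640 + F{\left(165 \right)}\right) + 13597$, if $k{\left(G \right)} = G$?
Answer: $-2113$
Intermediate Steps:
$j = -1$ ($j = -5 + 4 = -1$)
$u{\left(L \right)} = 1 + L^{2}$ ($u{\left(L \right)} = \left(L^{2} + 0\right) + 1 = L^{2} + 1 = 1 + L^{2}$)
$F{\left(Z \right)} = 42 Z$ ($F{\left(Z \right)} = \left(\left(1 + 6^{2}\right) + \left(-1 + 6\right)\right) Z = \left(\left(1 + 36\right) + 5\right) Z = \left(37 + 5\right) Z = 42 Z$)
$\left(-22640 + F{\left(165 \right)}\right) + 13597 = \left(-22640 + 42 \cdot 165\right) + 13597 = \left(-22640 + 6930\right) + 13597 = -15710 + 13597 = -2113$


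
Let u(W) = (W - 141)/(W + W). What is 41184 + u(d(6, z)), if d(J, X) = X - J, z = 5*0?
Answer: 164785/4 ≈ 41196.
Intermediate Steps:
z = 0
u(W) = (-141 + W)/(2*W) (u(W) = (-141 + W)/((2*W)) = (-141 + W)*(1/(2*W)) = (-141 + W)/(2*W))
41184 + u(d(6, z)) = 41184 + (-141 + (0 - 1*6))/(2*(0 - 1*6)) = 41184 + (-141 + (0 - 6))/(2*(0 - 6)) = 41184 + (½)*(-141 - 6)/(-6) = 41184 + (½)*(-⅙)*(-147) = 41184 + 49/4 = 164785/4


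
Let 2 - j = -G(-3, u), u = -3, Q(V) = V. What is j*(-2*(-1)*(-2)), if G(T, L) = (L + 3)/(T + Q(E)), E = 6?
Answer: -8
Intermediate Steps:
G(T, L) = (3 + L)/(6 + T) (G(T, L) = (L + 3)/(T + 6) = (3 + L)/(6 + T))
j = 2 (j = 2 - (-1)*(3 - 3)/(6 - 3) = 2 - (-1)*0/3 = 2 - (-1)*(⅓)*0 = 2 - (-1)*0 = 2 - 1*0 = 2 + 0 = 2)
j*(-2*(-1)*(-2)) = 2*(-2*(-1)*(-2)) = 2*(2*(-2)) = 2*(-4) = -8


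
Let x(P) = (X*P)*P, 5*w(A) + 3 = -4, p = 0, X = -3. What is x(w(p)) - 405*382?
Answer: -3867897/25 ≈ -1.5472e+5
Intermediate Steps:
w(A) = -7/5 (w(A) = -⅗ + (⅕)*(-4) = -⅗ - ⅘ = -7/5)
x(P) = -3*P² (x(P) = (-3*P)*P = -3*P²)
x(w(p)) - 405*382 = -3*(-7/5)² - 405*382 = -3*49/25 - 154710 = -147/25 - 154710 = -3867897/25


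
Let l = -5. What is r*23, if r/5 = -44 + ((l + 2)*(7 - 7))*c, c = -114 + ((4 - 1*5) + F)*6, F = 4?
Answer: -5060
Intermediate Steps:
c = -96 (c = -114 + ((4 - 1*5) + 4)*6 = -114 + ((4 - 5) + 4)*6 = -114 + (-1 + 4)*6 = -114 + 3*6 = -114 + 18 = -96)
r = -220 (r = 5*(-44 + ((-5 + 2)*(7 - 7))*(-96)) = 5*(-44 - 3*0*(-96)) = 5*(-44 + 0*(-96)) = 5*(-44 + 0) = 5*(-44) = -220)
r*23 = -220*23 = -5060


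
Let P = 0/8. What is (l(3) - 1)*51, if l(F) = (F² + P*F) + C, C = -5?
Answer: 153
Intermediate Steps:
P = 0 (P = 0*(⅛) = 0)
l(F) = -5 + F² (l(F) = (F² + 0*F) - 5 = (F² + 0) - 5 = F² - 5 = -5 + F²)
(l(3) - 1)*51 = ((-5 + 3²) - 1)*51 = ((-5 + 9) - 1)*51 = (4 - 1)*51 = 3*51 = 153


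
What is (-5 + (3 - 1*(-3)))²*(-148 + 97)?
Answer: -51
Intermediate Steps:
(-5 + (3 - 1*(-3)))²*(-148 + 97) = (-5 + (3 + 3))²*(-51) = (-5 + 6)²*(-51) = 1²*(-51) = 1*(-51) = -51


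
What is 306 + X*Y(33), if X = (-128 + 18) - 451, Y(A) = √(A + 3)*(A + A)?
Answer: -221850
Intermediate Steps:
Y(A) = 2*A*√(3 + A) (Y(A) = √(3 + A)*(2*A) = 2*A*√(3 + A))
X = -561 (X = -110 - 451 = -561)
306 + X*Y(33) = 306 - 1122*33*√(3 + 33) = 306 - 1122*33*√36 = 306 - 1122*33*6 = 306 - 561*396 = 306 - 222156 = -221850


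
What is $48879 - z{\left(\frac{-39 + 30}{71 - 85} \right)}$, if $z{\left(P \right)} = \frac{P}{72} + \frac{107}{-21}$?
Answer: $\frac{16425053}{336} \approx 48884.0$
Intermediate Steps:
$z{\left(P \right)} = - \frac{107}{21} + \frac{P}{72}$ ($z{\left(P \right)} = P \frac{1}{72} + 107 \left(- \frac{1}{21}\right) = \frac{P}{72} - \frac{107}{21} = - \frac{107}{21} + \frac{P}{72}$)
$48879 - z{\left(\frac{-39 + 30}{71 - 85} \right)} = 48879 - \left(- \frac{107}{21} + \frac{\left(-39 + 30\right) \frac{1}{71 - 85}}{72}\right) = 48879 - \left(- \frac{107}{21} + \frac{\left(-9\right) \frac{1}{-14}}{72}\right) = 48879 - \left(- \frac{107}{21} + \frac{\left(-9\right) \left(- \frac{1}{14}\right)}{72}\right) = 48879 - \left(- \frac{107}{21} + \frac{1}{72} \cdot \frac{9}{14}\right) = 48879 - \left(- \frac{107}{21} + \frac{1}{112}\right) = 48879 - - \frac{1709}{336} = 48879 + \frac{1709}{336} = \frac{16425053}{336}$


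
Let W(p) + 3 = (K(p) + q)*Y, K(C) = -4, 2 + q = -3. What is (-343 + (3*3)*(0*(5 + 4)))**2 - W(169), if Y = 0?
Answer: 117652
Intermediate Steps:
q = -5 (q = -2 - 3 = -5)
W(p) = -3 (W(p) = -3 + (-4 - 5)*0 = -3 - 9*0 = -3 + 0 = -3)
(-343 + (3*3)*(0*(5 + 4)))**2 - W(169) = (-343 + (3*3)*(0*(5 + 4)))**2 - 1*(-3) = (-343 + 9*(0*9))**2 + 3 = (-343 + 9*0)**2 + 3 = (-343 + 0)**2 + 3 = (-343)**2 + 3 = 117649 + 3 = 117652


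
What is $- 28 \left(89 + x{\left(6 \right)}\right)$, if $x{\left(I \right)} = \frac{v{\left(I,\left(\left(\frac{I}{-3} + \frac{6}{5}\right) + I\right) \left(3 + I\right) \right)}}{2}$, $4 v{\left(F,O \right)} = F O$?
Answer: $- \frac{17374}{5} \approx -3474.8$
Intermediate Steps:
$v{\left(F,O \right)} = \frac{F O}{4}$
$x{\left(I \right)} = \frac{I \left(3 + I\right) \left(\frac{6}{5} + \frac{2 I}{3}\right)}{8}$ ($x{\left(I \right)} = \frac{\frac{1}{4} I \left(\left(\frac{I}{-3} + \frac{6}{5}\right) + I\right) \left(3 + I\right)}{2} = \frac{I \left(\left(I \left(- \frac{1}{3}\right) + 6 \cdot \frac{1}{5}\right) + I\right) \left(3 + I\right)}{4} \cdot \frac{1}{2} = \frac{I \left(\left(- \frac{I}{3} + \frac{6}{5}\right) + I\right) \left(3 + I\right)}{4} \cdot \frac{1}{2} = \frac{I \left(\left(\frac{6}{5} - \frac{I}{3}\right) + I\right) \left(3 + I\right)}{4} \cdot \frac{1}{2} = \frac{I \left(\frac{6}{5} + \frac{2 I}{3}\right) \left(3 + I\right)}{4} \cdot \frac{1}{2} = \frac{I \left(3 + I\right) \left(\frac{6}{5} + \frac{2 I}{3}\right)}{4} \cdot \frac{1}{2} = \frac{I \left(3 + I\right) \left(\frac{6}{5} + \frac{2 I}{3}\right)}{8}$)
$- 28 \left(89 + x{\left(6 \right)}\right) = - 28 \left(89 + \frac{1}{60} \cdot 6 \left(27 + 5 \cdot 6^{2} + 24 \cdot 6\right)\right) = - 28 \left(89 + \frac{1}{60} \cdot 6 \left(27 + 5 \cdot 36 + 144\right)\right) = - 28 \left(89 + \frac{1}{60} \cdot 6 \left(27 + 180 + 144\right)\right) = - 28 \left(89 + \frac{1}{60} \cdot 6 \cdot 351\right) = - 28 \left(89 + \frac{351}{10}\right) = \left(-28\right) \frac{1241}{10} = - \frac{17374}{5}$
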